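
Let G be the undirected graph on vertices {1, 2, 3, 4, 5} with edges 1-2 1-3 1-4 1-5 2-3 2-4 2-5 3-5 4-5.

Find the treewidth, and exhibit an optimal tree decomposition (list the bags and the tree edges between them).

Treewidth 3.
One optimal decomposition is:
Bags: B1 = {1, 2, 4, 5}  B2 = {1, 2, 3, 5}
Tree: B1–B2

The largest bag has 4 vertices, giving width 3; this decomposition certifies tw(G) ≤ 3. For the lower bound, the 4 vertices {1, 2, 3, 5} are pairwise adjacent, and any tree decomposition puts a clique entirely inside one bag — forcing width ≥ 3. Combining the bounds, tw(G) = 3.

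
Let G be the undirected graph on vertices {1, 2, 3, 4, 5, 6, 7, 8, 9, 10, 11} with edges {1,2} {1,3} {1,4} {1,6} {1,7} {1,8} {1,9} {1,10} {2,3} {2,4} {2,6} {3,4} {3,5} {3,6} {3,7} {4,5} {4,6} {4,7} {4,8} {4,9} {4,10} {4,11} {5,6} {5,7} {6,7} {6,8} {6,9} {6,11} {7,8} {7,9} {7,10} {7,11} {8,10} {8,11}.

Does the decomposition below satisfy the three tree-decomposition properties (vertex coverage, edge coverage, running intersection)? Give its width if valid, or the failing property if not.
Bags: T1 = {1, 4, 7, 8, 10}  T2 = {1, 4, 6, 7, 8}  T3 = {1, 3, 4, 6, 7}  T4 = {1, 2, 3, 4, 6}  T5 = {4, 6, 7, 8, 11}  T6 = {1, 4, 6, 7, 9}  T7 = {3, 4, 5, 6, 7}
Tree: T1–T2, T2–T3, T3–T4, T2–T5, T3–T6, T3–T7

Every vertex of G appears in some bag (union = {1, 2, 3, 4, 5, 6, 7, 8, 9, 10, 11}); every edge is covered by a bag; and for each vertex v the set of bags containing v is connected in the bag tree. The decomposition is therefore valid. The largest bag has 5 vertices, so the width is 4.

Yes; width 4.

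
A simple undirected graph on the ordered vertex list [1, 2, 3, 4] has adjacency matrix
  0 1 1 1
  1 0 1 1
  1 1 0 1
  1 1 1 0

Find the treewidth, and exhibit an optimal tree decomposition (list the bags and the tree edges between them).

A single bag containing all 4 vertices is trivially a valid decomposition of width 3. On the other hand G contains the 4-clique {1, 2, 3, 4}. A clique must lie in a single bag of any decomposition, so no decomposition can have width below 3. Combining the bounds, tw(G) = 3.

Treewidth 3.
One optimal decomposition is:
Bags: B1 = {1, 2, 3, 4}
Tree: (single bag)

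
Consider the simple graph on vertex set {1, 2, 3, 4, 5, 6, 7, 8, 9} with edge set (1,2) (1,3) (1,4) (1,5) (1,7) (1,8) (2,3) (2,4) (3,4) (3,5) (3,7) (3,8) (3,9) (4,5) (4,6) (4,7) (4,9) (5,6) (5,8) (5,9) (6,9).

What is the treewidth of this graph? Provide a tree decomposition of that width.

Treewidth 3.
Bags: B1 = {1, 3, 4, 7}  B2 = {1, 3, 4, 5}  B3 = {3, 4, 5, 9}  B4 = {4, 5, 6, 9}  B5 = {1, 3, 5, 8}  B6 = {1, 2, 3, 4}
Tree: B1–B2, B2–B3, B3–B4, B2–B5, B2–B6

Each bag holds 4 vertices, so the decomposition has width 3, which upper-bounds the treewidth. For the lower bound, the 4 vertices {1, 3, 5, 8} are pairwise adjacent, and any tree decomposition puts a clique entirely inside one bag — forcing width ≥ 3. The upper and lower bounds meet at 3, so that is the treewidth.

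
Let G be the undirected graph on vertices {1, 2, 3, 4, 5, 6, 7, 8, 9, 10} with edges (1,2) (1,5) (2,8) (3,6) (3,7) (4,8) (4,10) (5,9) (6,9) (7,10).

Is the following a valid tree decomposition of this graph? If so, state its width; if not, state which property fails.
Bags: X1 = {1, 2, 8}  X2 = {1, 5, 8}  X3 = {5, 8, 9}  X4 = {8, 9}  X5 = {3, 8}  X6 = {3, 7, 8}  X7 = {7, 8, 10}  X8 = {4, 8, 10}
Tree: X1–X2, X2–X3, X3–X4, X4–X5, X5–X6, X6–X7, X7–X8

A tree decomposition must satisfy three properties: every vertex lies in some bag; for every edge, both endpoints lie together in some bag; and for every vertex, the bags containing it form a connected subtree. Here vertex 6 appears in no bag, so the decomposition is invalid.

No — vertex 6 appears in no bag.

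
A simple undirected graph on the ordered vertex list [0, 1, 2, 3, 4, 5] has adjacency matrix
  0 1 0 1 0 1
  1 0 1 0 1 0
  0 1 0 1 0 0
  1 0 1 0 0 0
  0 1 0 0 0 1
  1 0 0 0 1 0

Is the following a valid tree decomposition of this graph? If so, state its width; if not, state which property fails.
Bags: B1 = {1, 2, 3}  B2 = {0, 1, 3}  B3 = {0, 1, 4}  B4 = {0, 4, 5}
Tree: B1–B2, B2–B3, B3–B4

Yes; width 2.

Vertex coverage: the bags together contain {0, 1, 2, 3, 4, 5}, the full vertex set. Edge coverage: each edge of G has both endpoints in at least one bag. Running intersection: for every vertex, the bags containing it form a connected subtree. All three properties hold, so this is a valid tree decomposition of width max|bag| − 1 = 2, and hence tw(G) ≤ 2.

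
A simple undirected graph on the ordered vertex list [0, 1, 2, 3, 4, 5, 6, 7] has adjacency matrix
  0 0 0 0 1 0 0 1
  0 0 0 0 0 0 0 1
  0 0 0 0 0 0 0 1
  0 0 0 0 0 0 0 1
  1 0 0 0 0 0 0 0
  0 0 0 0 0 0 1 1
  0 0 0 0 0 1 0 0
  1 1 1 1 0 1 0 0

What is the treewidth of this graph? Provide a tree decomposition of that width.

The largest bag has 2 vertices, giving width 1; this decomposition certifies tw(G) ≤ 1. Since G has at least one edge (e.g. 7–5), it is not an edgeless graph, so tw(G) ≥ 1. The upper and lower bounds meet at 1, so that is the treewidth.

Treewidth 1.
One optimal decomposition is:
Bags: B1 = {5, 7}  B2 = {5, 6}  B3 = {3, 7}  B4 = {0, 7}  B5 = {2, 7}  B6 = {0, 4}  B7 = {1, 7}
Tree: B1–B2, B1–B3, B3–B4, B1–B5, B4–B6, B3–B7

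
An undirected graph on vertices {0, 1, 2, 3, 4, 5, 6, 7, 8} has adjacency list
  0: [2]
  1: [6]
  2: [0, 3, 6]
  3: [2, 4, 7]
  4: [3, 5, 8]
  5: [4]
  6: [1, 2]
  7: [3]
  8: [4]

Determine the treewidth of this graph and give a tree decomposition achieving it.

Every bag has size at most 2, so the width is 2 − 1 = 1 and tw(G) ≤ 1. Any graph with an edge has treewidth ≥ 1, and G has the edge 2–6. Therefore the treewidth is 1.

Treewidth 1.
Bags: B1 = {2, 6}  B2 = {2, 3}  B3 = {3, 7}  B4 = {3, 4}  B5 = {4, 5}  B6 = {4, 8}  B7 = {1, 6}  B8 = {0, 2}
Tree: B1–B2, B2–B3, B2–B4, B4–B5, B4–B6, B1–B7, B1–B8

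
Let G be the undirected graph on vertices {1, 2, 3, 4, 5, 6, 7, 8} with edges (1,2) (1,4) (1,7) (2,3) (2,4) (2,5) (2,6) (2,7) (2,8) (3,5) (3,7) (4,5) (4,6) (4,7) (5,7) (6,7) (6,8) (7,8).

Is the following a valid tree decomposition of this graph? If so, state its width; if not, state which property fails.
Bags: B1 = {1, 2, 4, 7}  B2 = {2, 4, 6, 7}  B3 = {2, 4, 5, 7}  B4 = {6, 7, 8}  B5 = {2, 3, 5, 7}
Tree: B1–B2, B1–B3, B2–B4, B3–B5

A tree decomposition must satisfy three properties: every vertex lies in some bag; for every edge, both endpoints lie together in some bag; and for every vertex, the bags containing it form a connected subtree. Here edge (2,8) lies in no bag, so the decomposition is invalid.

No — edge (2,8) lies in no bag.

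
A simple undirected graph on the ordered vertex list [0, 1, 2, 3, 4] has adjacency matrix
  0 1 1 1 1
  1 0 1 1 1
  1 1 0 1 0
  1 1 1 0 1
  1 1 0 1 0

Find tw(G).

3

A width-3 tree decomposition is:
Bags: B1 = {0, 1, 3, 4}  B2 = {0, 1, 2, 3}
Tree: B1–B2
The largest bag has 4 vertices, giving width 3; this decomposition certifies tw(G) ≤ 3. On the other hand G contains the 4-clique {0, 1, 2, 3}. A clique must lie in a single bag of any decomposition, so no decomposition can have width below 3. The upper and lower bounds meet at 3, so that is the treewidth.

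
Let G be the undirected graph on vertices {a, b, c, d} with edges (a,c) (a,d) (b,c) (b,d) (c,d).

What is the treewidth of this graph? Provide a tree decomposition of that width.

Treewidth 2.
One such decomposition:
Bags: B1 = {b, c, d}  B2 = {a, c, d}
Tree: B1–B2

The largest bag has 3 vertices, giving width 2; this decomposition certifies tw(G) ≤ 2. Conversely, {a, c, d} is a clique of size 3, and the vertices of any clique must share a bag in every tree decomposition; so some bag has ≥ 3 vertices and tw(G) ≥ 2. Combining the bounds, tw(G) = 2.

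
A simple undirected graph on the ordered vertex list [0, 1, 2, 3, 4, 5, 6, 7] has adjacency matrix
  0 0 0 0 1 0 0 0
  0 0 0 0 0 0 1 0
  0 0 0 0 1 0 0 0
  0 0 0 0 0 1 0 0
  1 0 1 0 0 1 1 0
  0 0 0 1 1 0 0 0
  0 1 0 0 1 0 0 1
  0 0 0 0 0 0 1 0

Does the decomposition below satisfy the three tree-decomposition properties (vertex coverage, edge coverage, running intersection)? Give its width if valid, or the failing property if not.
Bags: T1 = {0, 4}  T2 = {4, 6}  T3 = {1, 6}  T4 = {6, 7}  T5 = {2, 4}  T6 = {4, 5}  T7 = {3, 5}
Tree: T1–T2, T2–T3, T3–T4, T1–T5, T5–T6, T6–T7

Vertex coverage: the bags together contain {0, 1, 2, 3, 4, 5, 6, 7}, the full vertex set. Edge coverage: each edge of G has both endpoints in at least one bag. Running intersection: for every vertex, the bags containing it form a connected subtree. All three properties hold, so this is a valid tree decomposition of width max|bag| − 1 = 1, and hence tw(G) ≤ 1.

Yes; width 1.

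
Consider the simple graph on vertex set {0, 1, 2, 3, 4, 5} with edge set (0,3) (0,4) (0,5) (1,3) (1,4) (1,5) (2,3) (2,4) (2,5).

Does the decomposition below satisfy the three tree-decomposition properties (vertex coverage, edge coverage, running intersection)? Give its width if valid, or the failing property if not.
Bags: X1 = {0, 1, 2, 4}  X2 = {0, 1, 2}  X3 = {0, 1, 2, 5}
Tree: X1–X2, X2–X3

No — vertex 3 appears in no bag.

A tree decomposition must satisfy three properties: every vertex lies in some bag; for every edge, both endpoints lie together in some bag; and for every vertex, the bags containing it form a connected subtree. Here vertex 3 appears in no bag, so the decomposition is invalid.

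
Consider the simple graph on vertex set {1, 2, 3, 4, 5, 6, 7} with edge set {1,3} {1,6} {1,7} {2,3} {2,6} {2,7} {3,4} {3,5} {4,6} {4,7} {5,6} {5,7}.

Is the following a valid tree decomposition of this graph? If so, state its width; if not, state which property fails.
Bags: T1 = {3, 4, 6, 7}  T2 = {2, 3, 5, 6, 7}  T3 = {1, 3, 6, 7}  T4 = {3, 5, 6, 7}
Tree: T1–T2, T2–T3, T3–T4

No — bags containing vertex 5 are not connected in the tree.

A tree decomposition must satisfy three properties: every vertex lies in some bag; for every edge, both endpoints lie together in some bag; and for every vertex, the bags containing it form a connected subtree. Here bags containing vertex 5 are not connected in the tree, so the decomposition is invalid.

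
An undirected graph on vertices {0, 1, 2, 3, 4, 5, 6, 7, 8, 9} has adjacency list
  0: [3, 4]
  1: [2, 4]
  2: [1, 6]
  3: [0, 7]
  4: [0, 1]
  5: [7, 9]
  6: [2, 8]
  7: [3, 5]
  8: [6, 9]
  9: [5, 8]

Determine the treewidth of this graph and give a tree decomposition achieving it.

Treewidth 2.
One optimal decomposition is:
Bags: B1 = {1, 2, 4}  B2 = {0, 2, 4}  B3 = {0, 2, 3}  B4 = {2, 3, 7}  B5 = {2, 5, 7}  B6 = {2, 5, 9}  B7 = {2, 8, 9}  B8 = {2, 6, 8}
Tree: B1–B2, B2–B3, B3–B4, B4–B5, B5–B6, B6–B7, B7–B8

The largest bag has 3 vertices, giving width 2; this decomposition certifies tw(G) ≤ 2. Since 2–1–4–0–3–7–5–9–8–6–2 is a cycle in G, G is not acyclic. Forests are exactly the graphs of treewidth ≤ 1, so tw(G) ≥ 2. The upper and lower bounds meet at 2, so that is the treewidth.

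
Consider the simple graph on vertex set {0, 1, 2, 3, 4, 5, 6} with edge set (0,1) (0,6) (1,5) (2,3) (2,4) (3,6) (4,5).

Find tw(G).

2

A width-2 tree decomposition is:
Bags: B1 = {2, 3, 6}  B2 = {0, 2, 6}  B3 = {0, 1, 2}  B4 = {1, 2, 5}  B5 = {2, 4, 5}
Tree: B1–B2, B2–B3, B3–B4, B4–B5
Each bag holds 3 vertices, so the decomposition has width 2, which upper-bounds the treewidth. The edges 2–3–6–0–1–5–4–2 form a cycle, so G is not a tree and its treewidth is at least 2. Combining the bounds, tw(G) = 2.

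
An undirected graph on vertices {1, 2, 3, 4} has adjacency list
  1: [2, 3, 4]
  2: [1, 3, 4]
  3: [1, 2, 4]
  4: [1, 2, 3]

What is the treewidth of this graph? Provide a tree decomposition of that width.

Treewidth 3.
One such decomposition:
Bags: B1 = {1, 2, 3, 4}
Tree: (single bag)

A single bag containing all 4 vertices is trivially a valid decomposition of width 3. For the lower bound, the 4 vertices {1, 2, 3, 4} are pairwise adjacent, and any tree decomposition puts a clique entirely inside one bag — forcing width ≥ 3. The upper and lower bounds meet at 3, so that is the treewidth.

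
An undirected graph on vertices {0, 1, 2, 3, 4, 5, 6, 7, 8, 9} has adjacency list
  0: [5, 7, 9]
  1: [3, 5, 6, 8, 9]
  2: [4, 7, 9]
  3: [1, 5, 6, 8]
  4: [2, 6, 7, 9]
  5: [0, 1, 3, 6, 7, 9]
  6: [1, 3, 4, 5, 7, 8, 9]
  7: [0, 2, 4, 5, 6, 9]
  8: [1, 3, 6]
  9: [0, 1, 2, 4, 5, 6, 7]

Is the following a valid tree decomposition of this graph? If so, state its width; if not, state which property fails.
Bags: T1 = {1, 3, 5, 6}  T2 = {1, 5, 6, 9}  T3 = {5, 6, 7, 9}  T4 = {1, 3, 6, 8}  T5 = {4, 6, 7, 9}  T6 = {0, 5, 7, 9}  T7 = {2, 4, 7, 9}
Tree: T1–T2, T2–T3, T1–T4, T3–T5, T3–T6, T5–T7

Yes; width 3.

Every vertex of G appears in some bag (union = {0, 1, 2, 3, 4, 5, 6, 7, 8, 9}); every edge is covered by a bag; and for each vertex v the set of bags containing v is connected in the bag tree. The decomposition is therefore valid. The largest bag has 4 vertices, so the width is 3.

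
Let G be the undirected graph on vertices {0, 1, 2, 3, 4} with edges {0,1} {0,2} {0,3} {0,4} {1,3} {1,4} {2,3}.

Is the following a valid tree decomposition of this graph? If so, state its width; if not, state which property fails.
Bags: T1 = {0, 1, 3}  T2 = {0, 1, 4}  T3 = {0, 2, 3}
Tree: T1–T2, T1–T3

Every vertex of G appears in some bag (union = {0, 1, 2, 3, 4}); every edge is covered by a bag; and for each vertex v the set of bags containing v is connected in the bag tree. The decomposition is therefore valid. The largest bag has 3 vertices, so the width is 2.

Yes; width 2.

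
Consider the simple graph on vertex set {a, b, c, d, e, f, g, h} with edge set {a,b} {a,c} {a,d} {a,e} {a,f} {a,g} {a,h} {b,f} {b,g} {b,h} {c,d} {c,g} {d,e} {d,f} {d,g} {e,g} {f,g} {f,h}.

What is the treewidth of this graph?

A width-3 tree decomposition is:
Bags: B1 = {a, d, e, g}  B2 = {a, d, f, g}  B3 = {a, c, d, g}  B4 = {a, b, f, g}  B5 = {a, b, f, h}
Tree: B1–B2, B1–B3, B2–B4, B4–B5
The largest bag has 4 vertices, giving width 3; this decomposition certifies tw(G) ≤ 3. On the other hand G contains the 4-clique {a, d, e, g}. A clique must lie in a single bag of any decomposition, so no decomposition can have width below 3. Therefore the treewidth is 3.

3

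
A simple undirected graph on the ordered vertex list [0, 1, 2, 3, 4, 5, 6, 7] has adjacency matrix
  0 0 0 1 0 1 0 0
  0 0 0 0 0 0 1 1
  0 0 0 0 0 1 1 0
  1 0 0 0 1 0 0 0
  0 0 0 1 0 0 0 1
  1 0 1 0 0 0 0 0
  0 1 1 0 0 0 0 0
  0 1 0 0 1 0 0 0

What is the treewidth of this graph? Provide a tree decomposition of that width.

The largest bag has 3 vertices, giving width 2; this decomposition certifies tw(G) ≤ 2. The edges 6–1–7–4–3–0–5–2–6 form a cycle, so G is not a tree and its treewidth is at least 2. Therefore the treewidth is 2.

Treewidth 2.
Bags: B1 = {1, 6, 7}  B2 = {4, 6, 7}  B3 = {3, 4, 6}  B4 = {0, 3, 6}  B5 = {0, 5, 6}  B6 = {2, 5, 6}
Tree: B1–B2, B2–B3, B3–B4, B4–B5, B5–B6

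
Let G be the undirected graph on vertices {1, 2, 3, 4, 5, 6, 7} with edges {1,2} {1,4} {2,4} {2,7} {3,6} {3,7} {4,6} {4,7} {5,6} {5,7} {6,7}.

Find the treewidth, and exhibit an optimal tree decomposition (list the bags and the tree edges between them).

Treewidth 2.
One such decomposition:
Bags: B1 = {5, 6, 7}  B2 = {4, 6, 7}  B3 = {2, 4, 7}  B4 = {3, 6, 7}  B5 = {1, 2, 4}
Tree: B1–B2, B2–B3, B1–B4, B3–B5

The largest bag has 3 vertices, giving width 2; this decomposition certifies tw(G) ≤ 2. For the lower bound, the 3 vertices {1, 2, 4} are pairwise adjacent, and any tree decomposition puts a clique entirely inside one bag — forcing width ≥ 2. Hence tw(G) = 2 exactly.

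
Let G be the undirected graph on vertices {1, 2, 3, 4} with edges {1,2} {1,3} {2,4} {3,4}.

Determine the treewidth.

2

A width-2 tree decomposition is:
Bags: B1 = {2, 3, 4}  B2 = {1, 2, 3}
Tree: B1–B2
The largest bag has 3 vertices, giving width 2; this decomposition certifies tw(G) ≤ 2. The edges 2–4–3–1–2 form a cycle, so G is not a tree and its treewidth is at least 2. Hence tw(G) = 2 exactly.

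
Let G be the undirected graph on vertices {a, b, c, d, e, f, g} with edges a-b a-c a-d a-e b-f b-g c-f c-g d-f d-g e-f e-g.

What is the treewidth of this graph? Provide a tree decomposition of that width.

Treewidth 3.
One optimal decomposition is:
Bags: B1 = {a, b, f, g}  B2 = {a, e, f, g}  B3 = {a, c, f, g}  B4 = {a, d, f, g}
Tree: B1–B2, B2–B3, B3–B4

Each bag holds 4 vertices, so the decomposition has width 3, which upper-bounds the treewidth. For the lower bound: the 4 vertex sets {b,g}, {a,e}, {f}, {c} are disjoint, each induces a connected subgraph, and every pair is joined by at least one edge of G. Contracting each set to a single vertex therefore yields K_{4} as a minor, and since treewidth is minor-monotone, tw(G) ≥ tw(K_{4}) = 3. Therefore the treewidth is 3.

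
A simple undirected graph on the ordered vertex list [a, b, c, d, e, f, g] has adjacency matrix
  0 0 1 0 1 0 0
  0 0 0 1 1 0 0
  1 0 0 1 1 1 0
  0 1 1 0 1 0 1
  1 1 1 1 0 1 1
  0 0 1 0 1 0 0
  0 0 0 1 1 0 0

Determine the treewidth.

2

A width-2 tree decomposition is:
Bags: B1 = {c, e, f}  B2 = {c, d, e}  B3 = {d, e, g}  B4 = {a, c, e}  B5 = {b, d, e}
Tree: B1–B2, B2–B3, B2–B4, B2–B5
Each bag holds 3 vertices, so the decomposition has width 2, which upper-bounds the treewidth. Conversely, {d, e, g} is a clique of size 3, and the vertices of any clique must share a bag in every tree decomposition; so some bag has ≥ 3 vertices and tw(G) ≥ 2. Combining the bounds, tw(G) = 2.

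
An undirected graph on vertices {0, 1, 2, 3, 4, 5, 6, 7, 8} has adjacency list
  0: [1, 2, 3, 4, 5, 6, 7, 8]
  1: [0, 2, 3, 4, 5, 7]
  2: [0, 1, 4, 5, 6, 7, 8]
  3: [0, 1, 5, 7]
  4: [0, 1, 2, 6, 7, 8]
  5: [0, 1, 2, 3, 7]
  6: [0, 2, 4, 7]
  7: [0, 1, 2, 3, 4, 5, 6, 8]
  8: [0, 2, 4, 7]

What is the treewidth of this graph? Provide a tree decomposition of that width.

Treewidth 4.
Bags: B1 = {0, 2, 4, 7, 8}  B2 = {0, 2, 4, 6, 7}  B3 = {0, 1, 2, 4, 7}  B4 = {0, 1, 2, 5, 7}  B5 = {0, 1, 3, 5, 7}
Tree: B1–B2, B1–B3, B3–B4, B4–B5

Every bag has size at most 5, so the width is 5 − 1 = 4 and tw(G) ≤ 4. Conversely, {0, 2, 4, 7, 8} is a clique of size 5, and the vertices of any clique must share a bag in every tree decomposition; so some bag has ≥ 5 vertices and tw(G) ≥ 4. Hence tw(G) = 4 exactly.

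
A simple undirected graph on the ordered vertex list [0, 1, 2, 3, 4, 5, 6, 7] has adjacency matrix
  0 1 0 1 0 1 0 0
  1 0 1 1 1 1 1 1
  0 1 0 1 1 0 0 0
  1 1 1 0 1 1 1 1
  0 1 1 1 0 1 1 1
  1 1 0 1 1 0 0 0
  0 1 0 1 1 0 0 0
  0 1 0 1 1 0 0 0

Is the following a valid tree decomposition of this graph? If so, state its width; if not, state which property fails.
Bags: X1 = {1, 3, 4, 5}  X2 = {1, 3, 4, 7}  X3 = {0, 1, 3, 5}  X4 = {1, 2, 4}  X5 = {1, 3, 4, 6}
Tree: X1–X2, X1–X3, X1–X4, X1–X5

A tree decomposition must satisfy three properties: every vertex lies in some bag; for every edge, both endpoints lie together in some bag; and for every vertex, the bags containing it form a connected subtree. Here edge (3,2) lies in no bag, so the decomposition is invalid.

No — edge (3,2) lies in no bag.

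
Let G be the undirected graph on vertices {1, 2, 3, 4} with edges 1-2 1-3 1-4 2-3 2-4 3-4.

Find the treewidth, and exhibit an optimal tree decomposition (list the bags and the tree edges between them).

Treewidth 3.
Bags: B1 = {1, 2, 3, 4}
Tree: (single bag)

A single bag containing all 4 vertices is trivially a valid decomposition of width 3. For the lower bound, the 4 vertices {1, 2, 3, 4} are pairwise adjacent, and any tree decomposition puts a clique entirely inside one bag — forcing width ≥ 3. Combining the bounds, tw(G) = 3.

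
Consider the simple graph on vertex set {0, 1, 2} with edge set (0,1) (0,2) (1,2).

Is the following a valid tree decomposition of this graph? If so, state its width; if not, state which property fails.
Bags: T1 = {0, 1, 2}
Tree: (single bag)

Checking the three conditions: (i) the bags cover all of {0, 1, 2}; (ii) for each edge, some bag contains both endpoints; (iii) the bags containing any fixed vertex form a subtree. All hold, so the decomposition is valid with width 3 − 1 = 2.

Yes; width 2.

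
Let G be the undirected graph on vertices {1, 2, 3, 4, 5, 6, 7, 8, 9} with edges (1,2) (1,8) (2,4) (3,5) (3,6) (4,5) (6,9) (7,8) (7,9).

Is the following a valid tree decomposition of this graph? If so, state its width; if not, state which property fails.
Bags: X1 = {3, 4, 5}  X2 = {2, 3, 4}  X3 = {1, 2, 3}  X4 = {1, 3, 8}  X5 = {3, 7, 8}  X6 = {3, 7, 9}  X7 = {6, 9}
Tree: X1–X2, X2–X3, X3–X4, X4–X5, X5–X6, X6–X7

No — edge (3,6) lies in no bag.

A tree decomposition must satisfy three properties: every vertex lies in some bag; for every edge, both endpoints lie together in some bag; and for every vertex, the bags containing it form a connected subtree. Here edge (3,6) lies in no bag, so the decomposition is invalid.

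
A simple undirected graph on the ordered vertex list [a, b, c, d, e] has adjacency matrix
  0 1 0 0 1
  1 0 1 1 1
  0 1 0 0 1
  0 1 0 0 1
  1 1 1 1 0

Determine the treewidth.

A width-2 tree decomposition is:
Bags: B1 = {a, b, e}  B2 = {b, c, e}  B3 = {b, d, e}
Tree: B1–B2, B2–B3
Every bag has size at most 3, so the width is 3 − 1 = 2 and tw(G) ≤ 2. On the other hand G contains the 3-clique {b, d, e}. A clique must lie in a single bag of any decomposition, so no decomposition can have width below 2. The upper and lower bounds meet at 2, so that is the treewidth.

2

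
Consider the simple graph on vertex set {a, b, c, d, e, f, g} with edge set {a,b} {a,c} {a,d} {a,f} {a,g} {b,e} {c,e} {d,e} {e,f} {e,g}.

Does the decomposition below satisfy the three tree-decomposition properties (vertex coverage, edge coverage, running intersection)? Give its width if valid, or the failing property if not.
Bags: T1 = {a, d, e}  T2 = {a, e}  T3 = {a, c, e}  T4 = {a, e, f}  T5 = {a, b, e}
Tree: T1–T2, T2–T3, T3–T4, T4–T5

A tree decomposition must satisfy three properties: every vertex lies in some bag; for every edge, both endpoints lie together in some bag; and for every vertex, the bags containing it form a connected subtree. Here vertex g appears in no bag, so the decomposition is invalid.

No — vertex g appears in no bag.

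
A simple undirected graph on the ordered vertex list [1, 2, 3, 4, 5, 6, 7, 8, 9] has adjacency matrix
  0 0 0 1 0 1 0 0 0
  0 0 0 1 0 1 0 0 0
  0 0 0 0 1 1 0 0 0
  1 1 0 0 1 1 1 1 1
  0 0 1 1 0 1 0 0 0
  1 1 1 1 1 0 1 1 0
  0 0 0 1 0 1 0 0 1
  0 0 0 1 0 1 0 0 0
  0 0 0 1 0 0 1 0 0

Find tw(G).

A width-2 tree decomposition is:
Bags: B1 = {1, 4, 6}  B2 = {4, 5, 6}  B3 = {3, 5, 6}  B4 = {4, 6, 7}  B5 = {4, 7, 9}  B6 = {4, 6, 8}  B7 = {2, 4, 6}
Tree: B1–B2, B2–B3, B2–B4, B4–B5, B2–B6, B1–B7
Every bag has size at most 3, so the width is 3 − 1 = 2 and tw(G) ≤ 2. On the other hand G contains the 3-clique {3, 5, 6}. A clique must lie in a single bag of any decomposition, so no decomposition can have width below 2. Therefore the treewidth is 2.

2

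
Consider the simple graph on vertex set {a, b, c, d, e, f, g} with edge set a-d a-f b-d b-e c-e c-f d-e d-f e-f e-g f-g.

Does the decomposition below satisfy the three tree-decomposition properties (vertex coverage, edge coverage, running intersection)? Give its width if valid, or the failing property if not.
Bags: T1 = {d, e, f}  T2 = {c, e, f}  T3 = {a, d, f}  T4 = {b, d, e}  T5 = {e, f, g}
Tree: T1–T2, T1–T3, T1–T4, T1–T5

Yes; width 2.

Vertex coverage: the bags together contain {a, b, c, d, e, f, g}, the full vertex set. Edge coverage: each edge of G has both endpoints in at least one bag. Running intersection: for every vertex, the bags containing it form a connected subtree. All three properties hold, so this is a valid tree decomposition of width max|bag| − 1 = 2, and hence tw(G) ≤ 2.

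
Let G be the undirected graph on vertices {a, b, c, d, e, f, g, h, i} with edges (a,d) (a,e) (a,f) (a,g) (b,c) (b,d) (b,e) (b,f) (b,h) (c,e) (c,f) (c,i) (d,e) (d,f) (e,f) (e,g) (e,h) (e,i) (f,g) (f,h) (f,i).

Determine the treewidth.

3

A width-3 tree decomposition is:
Bags: B1 = {b, c, e, f}  B2 = {b, e, f, h}  B3 = {b, d, e, f}  B4 = {c, e, f, i}  B5 = {a, d, e, f}  B6 = {a, e, f, g}
Tree: B1–B2, B2–B3, B1–B4, B3–B5, B5–B6
Every bag has size at most 4, so the width is 4 − 1 = 3 and tw(G) ≤ 3. Conversely, {a, e, f, g} is a clique of size 4, and the vertices of any clique must share a bag in every tree decomposition; so some bag has ≥ 4 vertices and tw(G) ≥ 3. Hence tw(G) = 3 exactly.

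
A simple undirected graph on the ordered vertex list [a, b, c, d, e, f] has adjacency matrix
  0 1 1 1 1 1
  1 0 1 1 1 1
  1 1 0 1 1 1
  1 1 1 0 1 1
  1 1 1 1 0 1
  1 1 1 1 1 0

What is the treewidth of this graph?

A width-5 tree decomposition is:
Bags: B1 = {a, b, c, d, e, f}
Tree: (single bag)
With just one bag of size 6, the width is 6 − 1 = 5, so tw(G) ≤ 5. For the lower bound, the 6 vertices {a, b, c, d, e, f} are pairwise adjacent, and any tree decomposition puts a clique entirely inside one bag — forcing width ≥ 5. The upper and lower bounds meet at 5, so that is the treewidth.

5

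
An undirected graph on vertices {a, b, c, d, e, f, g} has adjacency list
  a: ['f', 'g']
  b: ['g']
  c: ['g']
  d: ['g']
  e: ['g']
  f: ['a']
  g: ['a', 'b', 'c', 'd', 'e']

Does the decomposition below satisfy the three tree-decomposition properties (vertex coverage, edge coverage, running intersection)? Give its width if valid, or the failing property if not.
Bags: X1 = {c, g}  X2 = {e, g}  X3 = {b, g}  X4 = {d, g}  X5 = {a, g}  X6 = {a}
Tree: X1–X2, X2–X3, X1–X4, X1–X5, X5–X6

No — vertex f appears in no bag.

A tree decomposition must satisfy three properties: every vertex lies in some bag; for every edge, both endpoints lie together in some bag; and for every vertex, the bags containing it form a connected subtree. Here vertex f appears in no bag, so the decomposition is invalid.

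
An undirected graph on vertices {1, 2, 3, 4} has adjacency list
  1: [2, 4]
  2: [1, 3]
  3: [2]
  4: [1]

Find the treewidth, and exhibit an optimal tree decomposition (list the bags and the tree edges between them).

Treewidth 1.
One such decomposition:
Bags: B1 = {1, 4}  B2 = {1, 2}  B3 = {2, 3}
Tree: B1–B2, B2–B3

Every bag has size at most 2, so the width is 2 − 1 = 1 and tw(G) ≤ 1. Since G has at least one edge (e.g. 4–1), it is not an edgeless graph, so tw(G) ≥ 1. Combining the bounds, tw(G) = 1.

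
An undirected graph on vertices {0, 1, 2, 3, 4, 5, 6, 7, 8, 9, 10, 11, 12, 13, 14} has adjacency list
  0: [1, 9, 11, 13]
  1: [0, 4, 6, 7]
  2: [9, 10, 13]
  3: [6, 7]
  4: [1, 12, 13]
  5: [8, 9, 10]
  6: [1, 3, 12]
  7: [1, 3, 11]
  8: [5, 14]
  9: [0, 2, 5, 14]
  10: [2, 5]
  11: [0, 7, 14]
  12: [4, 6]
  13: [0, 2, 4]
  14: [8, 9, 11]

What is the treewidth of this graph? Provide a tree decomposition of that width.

The largest bag has 4 vertices, giving width 3; this decomposition certifies tw(G) ≤ 3. For the lower bound: the 4 vertex sets {5,8,10}, {2}, {9}, {0,11,13,14} are disjoint, each induces a connected subgraph, and every pair is joined by at least one edge of G. Contracting each set to a single vertex therefore yields K_{4} as a minor, and since treewidth is minor-monotone, tw(G) ≥ tw(K_{4}) = 3. Therefore the treewidth is 3.

Treewidth 3.
Bags: B1 = {2, 5, 8, 10}  B2 = {2, 5, 8, 9}  B3 = {2, 8, 9, 14}  B4 = {2, 9, 13, 14}  B5 = {0, 9, 13, 14}  B6 = {0, 11, 13, 14}  B7 = {0, 4, 11, 13}  B8 = {0, 1, 4, 11}  B9 = {1, 4, 7, 11}  B10 = {1, 4, 7, 12}  B11 = {1, 6, 7, 12}  B12 = {3, 6, 7, 12}
Tree: B1–B2, B2–B3, B3–B4, B4–B5, B5–B6, B6–B7, B7–B8, B8–B9, B9–B10, B10–B11, B11–B12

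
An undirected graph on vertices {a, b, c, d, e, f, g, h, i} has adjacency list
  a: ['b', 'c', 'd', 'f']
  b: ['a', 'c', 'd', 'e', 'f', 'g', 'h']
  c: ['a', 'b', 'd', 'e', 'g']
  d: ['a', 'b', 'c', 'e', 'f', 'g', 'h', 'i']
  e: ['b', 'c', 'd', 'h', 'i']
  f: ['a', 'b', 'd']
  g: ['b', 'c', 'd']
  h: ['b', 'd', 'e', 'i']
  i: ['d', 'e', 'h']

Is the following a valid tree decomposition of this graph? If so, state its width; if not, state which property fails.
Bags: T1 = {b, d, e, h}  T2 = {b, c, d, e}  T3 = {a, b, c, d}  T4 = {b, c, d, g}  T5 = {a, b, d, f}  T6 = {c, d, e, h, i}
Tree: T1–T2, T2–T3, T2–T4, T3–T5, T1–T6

A tree decomposition must satisfy three properties: every vertex lies in some bag; for every edge, both endpoints lie together in some bag; and for every vertex, the bags containing it form a connected subtree. Here bags containing vertex c are not connected in the tree, so the decomposition is invalid.

No — bags containing vertex c are not connected in the tree.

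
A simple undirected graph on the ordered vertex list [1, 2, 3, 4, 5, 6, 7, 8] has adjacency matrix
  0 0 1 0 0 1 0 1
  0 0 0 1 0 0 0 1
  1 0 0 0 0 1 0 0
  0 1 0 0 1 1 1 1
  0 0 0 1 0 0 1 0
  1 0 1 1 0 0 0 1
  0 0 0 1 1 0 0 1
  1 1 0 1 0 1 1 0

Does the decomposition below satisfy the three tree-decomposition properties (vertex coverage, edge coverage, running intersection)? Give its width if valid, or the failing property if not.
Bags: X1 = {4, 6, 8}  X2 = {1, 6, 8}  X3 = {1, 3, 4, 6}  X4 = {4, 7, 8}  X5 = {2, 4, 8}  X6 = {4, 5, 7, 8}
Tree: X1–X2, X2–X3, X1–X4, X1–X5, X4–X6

No — bags containing vertex 4 are not connected in the tree.

A tree decomposition must satisfy three properties: every vertex lies in some bag; for every edge, both endpoints lie together in some bag; and for every vertex, the bags containing it form a connected subtree. Here bags containing vertex 4 are not connected in the tree, so the decomposition is invalid.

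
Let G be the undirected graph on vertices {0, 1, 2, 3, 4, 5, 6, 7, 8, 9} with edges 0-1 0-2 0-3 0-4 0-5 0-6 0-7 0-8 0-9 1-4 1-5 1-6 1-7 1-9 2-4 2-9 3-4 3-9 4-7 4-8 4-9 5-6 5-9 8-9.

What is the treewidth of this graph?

3

A width-3 tree decomposition is:
Bags: B1 = {0, 2, 4, 9}  B2 = {0, 1, 4, 9}  B3 = {0, 1, 5, 9}  B4 = {0, 3, 4, 9}  B5 = {0, 4, 8, 9}  B6 = {0, 1, 5, 6}  B7 = {0, 1, 4, 7}
Tree: B1–B2, B2–B3, B1–B4, B2–B5, B3–B6, B2–B7
The largest bag has 4 vertices, giving width 3; this decomposition certifies tw(G) ≤ 3. For the lower bound, the 4 vertices {0, 4, 8, 9} are pairwise adjacent, and any tree decomposition puts a clique entirely inside one bag — forcing width ≥ 3. Hence tw(G) = 3 exactly.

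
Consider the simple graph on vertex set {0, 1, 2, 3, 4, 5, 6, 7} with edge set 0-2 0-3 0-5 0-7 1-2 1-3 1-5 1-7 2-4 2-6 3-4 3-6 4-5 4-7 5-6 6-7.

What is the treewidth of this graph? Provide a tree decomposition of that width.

The largest bag has 5 vertices, giving width 4; this decomposition certifies tw(G) ≤ 4. For the lower bound: the 5 vertex sets {0,7}, {1,2}, {5,6}, {3}, {4} are disjoint, each induces a connected subgraph, and every pair is joined by at least one edge of G. Contracting each set to a single vertex therefore yields K_{5} as a minor, and since treewidth is minor-monotone, tw(G) ≥ tw(K_{5}) = 4. Combining the bounds, tw(G) = 4.

Treewidth 4.
One such decomposition:
Bags: B1 = {0, 2, 3, 5, 7}  B2 = {1, 2, 3, 5, 7}  B3 = {2, 3, 5, 6, 7}  B4 = {2, 3, 4, 5, 7}
Tree: B1–B2, B2–B3, B3–B4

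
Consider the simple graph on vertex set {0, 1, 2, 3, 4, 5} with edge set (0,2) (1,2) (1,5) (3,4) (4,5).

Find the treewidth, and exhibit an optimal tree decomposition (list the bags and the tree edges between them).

The largest bag has 2 vertices, giving width 1; this decomposition certifies tw(G) ≤ 1. G has an edge, so its treewidth is at least 1. The upper and lower bounds meet at 1, so that is the treewidth.

Treewidth 1.
Bags: B1 = {3, 4}  B2 = {4, 5}  B3 = {1, 5}  B4 = {1, 2}  B5 = {0, 2}
Tree: B1–B2, B2–B3, B3–B4, B4–B5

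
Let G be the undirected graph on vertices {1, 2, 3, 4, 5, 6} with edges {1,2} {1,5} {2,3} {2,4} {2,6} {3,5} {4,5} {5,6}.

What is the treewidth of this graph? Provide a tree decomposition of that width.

Treewidth 2.
Bags: B1 = {1, 2, 5}  B2 = {2, 4, 5}  B3 = {2, 3, 5}  B4 = {2, 5, 6}
Tree: B1–B2, B2–B3, B3–B4

The largest bag has 3 vertices, giving width 2; this decomposition certifies tw(G) ≤ 2. For the lower bound, G contains the cycle 2–1–5–4–2, so G is not a forest; only forests have treewidth ≤ 1, hence tw(G) ≥ 2. Combining the bounds, tw(G) = 2.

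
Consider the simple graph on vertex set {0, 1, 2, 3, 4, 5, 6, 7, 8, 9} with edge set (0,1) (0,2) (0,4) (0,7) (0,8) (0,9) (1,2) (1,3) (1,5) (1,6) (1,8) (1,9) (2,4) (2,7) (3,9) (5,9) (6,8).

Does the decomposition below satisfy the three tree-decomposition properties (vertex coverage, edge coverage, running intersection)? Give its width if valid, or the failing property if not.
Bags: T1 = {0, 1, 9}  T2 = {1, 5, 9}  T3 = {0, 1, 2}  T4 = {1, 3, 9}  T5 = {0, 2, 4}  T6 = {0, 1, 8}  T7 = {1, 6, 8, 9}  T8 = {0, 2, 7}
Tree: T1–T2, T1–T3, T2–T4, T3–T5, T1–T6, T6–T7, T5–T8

A tree decomposition must satisfy three properties: every vertex lies in some bag; for every edge, both endpoints lie together in some bag; and for every vertex, the bags containing it form a connected subtree. Here bags containing vertex 9 are not connected in the tree, so the decomposition is invalid.

No — bags containing vertex 9 are not connected in the tree.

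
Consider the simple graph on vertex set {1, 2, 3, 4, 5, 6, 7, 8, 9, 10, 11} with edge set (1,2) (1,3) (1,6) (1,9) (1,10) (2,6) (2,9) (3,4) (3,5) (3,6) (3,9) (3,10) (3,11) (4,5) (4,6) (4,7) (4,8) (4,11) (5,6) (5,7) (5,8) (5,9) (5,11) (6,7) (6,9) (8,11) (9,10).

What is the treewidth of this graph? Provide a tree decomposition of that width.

The largest bag has 4 vertices, giving width 3; this decomposition certifies tw(G) ≤ 3. Conversely, {4, 5, 8, 11} is a clique of size 4, and the vertices of any clique must share a bag in every tree decomposition; so some bag has ≥ 4 vertices and tw(G) ≥ 3. The upper and lower bounds meet at 3, so that is the treewidth.

Treewidth 3.
One such decomposition:
Bags: B1 = {3, 4, 5, 6}  B2 = {4, 5, 6, 7}  B3 = {3, 4, 5, 11}  B4 = {3, 5, 6, 9}  B5 = {4, 5, 8, 11}  B6 = {1, 3, 6, 9}  B7 = {1, 2, 6, 9}  B8 = {1, 3, 9, 10}
Tree: B1–B2, B1–B3, B1–B4, B3–B5, B4–B6, B6–B7, B6–B8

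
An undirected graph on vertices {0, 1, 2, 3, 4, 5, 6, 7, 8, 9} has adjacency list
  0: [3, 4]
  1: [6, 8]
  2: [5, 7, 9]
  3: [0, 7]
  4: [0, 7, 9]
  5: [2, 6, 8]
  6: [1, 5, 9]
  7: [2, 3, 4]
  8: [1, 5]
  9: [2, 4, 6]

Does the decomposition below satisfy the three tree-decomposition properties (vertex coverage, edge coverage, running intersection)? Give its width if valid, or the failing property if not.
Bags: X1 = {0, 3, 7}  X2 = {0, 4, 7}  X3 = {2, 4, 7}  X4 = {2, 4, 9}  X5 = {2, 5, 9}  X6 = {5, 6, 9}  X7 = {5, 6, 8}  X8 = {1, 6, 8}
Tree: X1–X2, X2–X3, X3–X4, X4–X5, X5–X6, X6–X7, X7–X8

Every vertex of G appears in some bag (union = {0, 1, 2, 3, 4, 5, 6, 7, 8, 9}); every edge is covered by a bag; and for each vertex v the set of bags containing v is connected in the bag tree. The decomposition is therefore valid. The largest bag has 3 vertices, so the width is 2.

Yes; width 2.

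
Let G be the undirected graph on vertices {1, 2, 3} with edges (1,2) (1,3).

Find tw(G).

A width-1 tree decomposition is:
Bags: B1 = {1, 3}  B2 = {1, 2}
Tree: B1–B2
The largest bag has 2 vertices, giving width 1; this decomposition certifies tw(G) ≤ 1. Since G has at least one edge (e.g. 3–1), it is not an edgeless graph, so tw(G) ≥ 1. Hence tw(G) = 1 exactly.

1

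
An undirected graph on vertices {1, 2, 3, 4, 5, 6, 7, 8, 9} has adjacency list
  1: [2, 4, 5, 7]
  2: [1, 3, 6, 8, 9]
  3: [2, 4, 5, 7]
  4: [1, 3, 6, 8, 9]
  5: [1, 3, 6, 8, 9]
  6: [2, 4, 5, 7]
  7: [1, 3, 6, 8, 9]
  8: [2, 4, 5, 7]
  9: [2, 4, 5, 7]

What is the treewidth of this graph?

A width-4 tree decomposition is:
Bags: B1 = {2, 3, 4, 5, 7}  B2 = {2, 4, 5, 7, 9}  B3 = {2, 4, 5, 7, 8}  B4 = {2, 4, 5, 6, 7}  B5 = {1, 2, 4, 5, 7}
Tree: B1–B2, B2–B3, B3–B4, B4–B5
Every bag has size at most 5, so the width is 5 − 1 = 4 and tw(G) ≤ 4. For the lower bound: the 5 vertex sets {3,4}, {5,9}, {2,8}, {7}, {6} are disjoint, each induces a connected subgraph, and every pair is joined by at least one edge of G. Contracting each set to a single vertex therefore yields K_{5} as a minor, and since treewidth is minor-monotone, tw(G) ≥ tw(K_{5}) = 4. Combining the bounds, tw(G) = 4.

4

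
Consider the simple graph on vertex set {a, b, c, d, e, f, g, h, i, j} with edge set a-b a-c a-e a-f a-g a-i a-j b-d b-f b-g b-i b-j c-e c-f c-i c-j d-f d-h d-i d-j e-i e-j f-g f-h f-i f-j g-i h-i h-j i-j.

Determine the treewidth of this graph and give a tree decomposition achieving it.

Treewidth 4.
One such decomposition:
Bags: B1 = {a, b, f, i, j}  B2 = {a, b, f, g, i}  B3 = {b, d, f, i, j}  B4 = {a, c, f, i, j}  B5 = {a, c, e, i, j}  B6 = {d, f, h, i, j}
Tree: B1–B2, B1–B3, B1–B4, B4–B5, B3–B6

Each bag holds 5 vertices, so the decomposition has width 4, which upper-bounds the treewidth. Conversely, {a, c, e, i, j} is a clique of size 5, and the vertices of any clique must share a bag in every tree decomposition; so some bag has ≥ 5 vertices and tw(G) ≥ 4. Therefore the treewidth is 4.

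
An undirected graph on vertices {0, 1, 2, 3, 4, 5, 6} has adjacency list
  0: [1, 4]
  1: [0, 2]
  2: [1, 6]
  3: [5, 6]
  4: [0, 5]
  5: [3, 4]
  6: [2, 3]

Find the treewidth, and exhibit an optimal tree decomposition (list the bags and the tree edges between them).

Treewidth 2.
One optimal decomposition is:
Bags: B1 = {1, 2, 6}  B2 = {1, 3, 6}  B3 = {1, 3, 5}  B4 = {1, 4, 5}  B5 = {0, 1, 4}
Tree: B1–B2, B2–B3, B3–B4, B4–B5

Each bag holds 3 vertices, so the decomposition has width 2, which upper-bounds the treewidth. For the lower bound, G contains the cycle 1–2–6–3–5–4–0–1, so G is not a forest; only forests have treewidth ≤ 1, hence tw(G) ≥ 2. Therefore the treewidth is 2.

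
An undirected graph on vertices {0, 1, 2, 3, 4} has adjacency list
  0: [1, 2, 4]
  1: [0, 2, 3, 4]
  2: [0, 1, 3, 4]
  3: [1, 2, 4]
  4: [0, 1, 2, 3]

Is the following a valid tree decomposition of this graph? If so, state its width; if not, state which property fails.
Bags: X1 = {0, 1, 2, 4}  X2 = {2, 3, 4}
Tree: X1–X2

No — edge (1,3) lies in no bag.

A tree decomposition must satisfy three properties: every vertex lies in some bag; for every edge, both endpoints lie together in some bag; and for every vertex, the bags containing it form a connected subtree. Here edge (1,3) lies in no bag, so the decomposition is invalid.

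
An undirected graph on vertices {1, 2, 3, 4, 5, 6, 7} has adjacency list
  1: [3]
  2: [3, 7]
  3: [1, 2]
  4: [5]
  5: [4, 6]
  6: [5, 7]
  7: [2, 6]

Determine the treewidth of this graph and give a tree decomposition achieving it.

Each bag holds 2 vertices, so the decomposition has width 1, which upper-bounds the treewidth. Since G has at least one edge (e.g. 4–5), it is not an edgeless graph, so tw(G) ≥ 1. The upper and lower bounds meet at 1, so that is the treewidth.

Treewidth 1.
One such decomposition:
Bags: B1 = {4, 5}  B2 = {5, 6}  B3 = {6, 7}  B4 = {2, 7}  B5 = {2, 3}  B6 = {1, 3}
Tree: B1–B2, B2–B3, B3–B4, B4–B5, B5–B6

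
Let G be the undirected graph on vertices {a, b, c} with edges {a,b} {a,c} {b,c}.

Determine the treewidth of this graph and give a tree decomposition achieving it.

Treewidth 2.
Bags: B1 = {a, b, c}
Tree: (single bag)

A single bag containing all 3 vertices is trivially a valid decomposition of width 2. Conversely, {a, b, c} is a clique of size 3, and the vertices of any clique must share a bag in every tree decomposition; so some bag has ≥ 3 vertices and tw(G) ≥ 2. Therefore the treewidth is 2.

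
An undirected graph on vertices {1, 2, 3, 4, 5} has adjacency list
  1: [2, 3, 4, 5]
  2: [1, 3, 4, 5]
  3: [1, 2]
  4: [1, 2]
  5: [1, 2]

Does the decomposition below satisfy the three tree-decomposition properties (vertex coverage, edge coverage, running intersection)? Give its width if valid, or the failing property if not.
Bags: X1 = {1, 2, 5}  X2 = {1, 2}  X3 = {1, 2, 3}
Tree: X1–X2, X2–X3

A tree decomposition must satisfy three properties: every vertex lies in some bag; for every edge, both endpoints lie together in some bag; and for every vertex, the bags containing it form a connected subtree. Here vertex 4 appears in no bag, so the decomposition is invalid.

No — vertex 4 appears in no bag.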